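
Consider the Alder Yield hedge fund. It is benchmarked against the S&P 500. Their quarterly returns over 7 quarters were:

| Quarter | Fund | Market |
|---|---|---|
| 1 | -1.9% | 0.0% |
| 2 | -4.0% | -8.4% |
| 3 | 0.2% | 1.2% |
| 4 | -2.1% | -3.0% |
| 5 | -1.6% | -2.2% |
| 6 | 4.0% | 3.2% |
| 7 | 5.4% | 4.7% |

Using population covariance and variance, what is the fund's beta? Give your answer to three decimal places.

r̄p = 0.0000%,  r̄m = -0.6429%
Cov = Σ(rp − r̄p)(rm − r̄m) / 7 = 11.6914
Var(rm) = Σ(rm − r̄m)² / 7 = 16.4682
β = Cov / Var = 11.6914 / 16.4682 = 0.7099

0.710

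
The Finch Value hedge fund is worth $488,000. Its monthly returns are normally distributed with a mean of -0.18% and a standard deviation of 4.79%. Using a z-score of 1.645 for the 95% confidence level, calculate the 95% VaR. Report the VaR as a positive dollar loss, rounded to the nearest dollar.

$39,331

Return at the 95% tail: μ − z·σ = -0.18% − 1.645 × 4.79% = -0.18 − 7.87955 = -8.05955%
VaR = −(-8.05955%) × $488,000 = 8.05955% × $488,000 = $39,331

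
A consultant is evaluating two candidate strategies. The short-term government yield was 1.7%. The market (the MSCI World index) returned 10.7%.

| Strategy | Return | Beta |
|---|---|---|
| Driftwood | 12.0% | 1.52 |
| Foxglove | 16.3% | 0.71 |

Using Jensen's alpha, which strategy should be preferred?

Foxglove

Driftwood: α = 12.0% − [1.7% + 1.52 × (10.7% − 1.7%)] = -3.380
Foxglove: α = 16.3% − [1.7% + 0.71 × (10.7% − 1.7%)] = 8.210
Highest: Foxglove (8.210).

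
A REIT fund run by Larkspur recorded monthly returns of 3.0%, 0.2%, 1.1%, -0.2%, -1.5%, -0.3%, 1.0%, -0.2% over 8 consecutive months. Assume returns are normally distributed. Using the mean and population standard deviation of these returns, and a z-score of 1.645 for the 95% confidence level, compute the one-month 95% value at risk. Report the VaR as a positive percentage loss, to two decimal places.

1.67

r̄ = (3 + 0.2 + 1.1 − 0.2 − 1.5 − 0.3 + 1 − 0.2) / 8 = 3.10 / 8 = 0.3875%
Σ(r − r̄)² = (3 − 0.3875)² + (0.2 − 0.3875)² + (1.1 − 0.3875)² + … = 12.4688
population σ = √(12.4688 / 8) = √1.5586 = 1.2484%
VaR = −(r̄ − z·σ) = −(0.3875 − 1.645 × 1.2484) = −(-1.6661) = 1.6661%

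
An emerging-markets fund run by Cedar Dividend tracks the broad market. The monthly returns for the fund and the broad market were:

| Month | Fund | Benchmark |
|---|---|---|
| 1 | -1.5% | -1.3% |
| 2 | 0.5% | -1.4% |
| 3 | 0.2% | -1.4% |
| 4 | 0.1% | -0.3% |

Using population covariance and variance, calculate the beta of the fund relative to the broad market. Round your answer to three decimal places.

r̄p = -0.1750%,  r̄m = -1.1000%
Cov = Σ(rp − r̄p)(rm − r̄m) / 4 = 0.0425
Var(rm) = Σ(rm − r̄m)² / 4 = 0.2150
β = Cov / Var = 0.0425 / 0.2150 = 0.1977

0.198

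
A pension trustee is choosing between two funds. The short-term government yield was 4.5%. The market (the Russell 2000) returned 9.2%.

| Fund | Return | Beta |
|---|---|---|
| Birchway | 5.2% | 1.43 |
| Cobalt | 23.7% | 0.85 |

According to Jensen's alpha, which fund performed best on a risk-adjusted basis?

Birchway: α = 5.2% − [4.5% + 1.43 × (9.2% − 4.5%)] = -6.021
Cobalt: α = 23.7% − [4.5% + 0.85 × (9.2% − 4.5%)] = 15.205
Highest: Cobalt (15.205).

Cobalt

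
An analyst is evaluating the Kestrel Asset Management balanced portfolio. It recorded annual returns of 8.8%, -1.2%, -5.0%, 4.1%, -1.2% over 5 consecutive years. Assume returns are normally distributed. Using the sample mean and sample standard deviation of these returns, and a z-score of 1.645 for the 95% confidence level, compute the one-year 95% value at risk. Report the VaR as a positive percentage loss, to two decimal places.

7.76

r̄ = (8.8 − 1.2 − 5 + 4.1 − 1.2) / 5 = 5.50 / 5 = 1.1000%
Sample std dev = √[116.0800 / 4] = 5.3870%
VaR = −(r̄ − z·σ) = −(1.1000 − 1.645 × 5.3870) = −(-7.7616) = 7.7616%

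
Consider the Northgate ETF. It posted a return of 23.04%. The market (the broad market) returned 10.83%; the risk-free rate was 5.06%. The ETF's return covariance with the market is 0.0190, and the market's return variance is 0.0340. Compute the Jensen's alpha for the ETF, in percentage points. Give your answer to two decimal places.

14.76

β = Cov / Var = 0.0190 / 0.0340 = 0.5588
E[R] = Rf + β(Rm − Rf) = 5.06% + 0.5588 × (10.83% − 5.06%) = 8.2843%
α = Rp − E[R] = 23.04% − 8.2843% = 14.7557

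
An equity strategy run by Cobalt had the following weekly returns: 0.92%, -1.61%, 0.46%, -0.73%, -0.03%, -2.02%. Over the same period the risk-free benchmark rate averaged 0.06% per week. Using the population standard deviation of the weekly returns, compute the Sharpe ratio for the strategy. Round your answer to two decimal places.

Mean return r̄ = -3.010 / 6 = -0.5017%
Population σ = √[Σ(r − r̄)² / 6] = √[6.7543 / 6] = √1.1257 = 1.0610%
Sharpe = (r̄ − rf) / σ = (-0.5017 − 0.06) / 1.0610 = -0.5617 / 1.0610 = -0.5294

-0.53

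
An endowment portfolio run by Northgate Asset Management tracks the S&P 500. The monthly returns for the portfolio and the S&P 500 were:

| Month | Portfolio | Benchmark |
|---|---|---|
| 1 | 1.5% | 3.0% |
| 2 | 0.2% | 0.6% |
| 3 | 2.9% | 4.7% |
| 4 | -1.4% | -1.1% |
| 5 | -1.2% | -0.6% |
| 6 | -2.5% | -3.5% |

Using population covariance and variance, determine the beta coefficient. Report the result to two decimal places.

r̄p = -0.0833%,  r̄m = 0.5167%
Cov = Σ(rp − r̄p)(rm − r̄m) / 6 = 4.9197
Var(rm) = Σ(rm − r̄m)² / 6 = 7.2781
β = Cov / Var = 4.9197 / 7.2781 = 0.6760

0.68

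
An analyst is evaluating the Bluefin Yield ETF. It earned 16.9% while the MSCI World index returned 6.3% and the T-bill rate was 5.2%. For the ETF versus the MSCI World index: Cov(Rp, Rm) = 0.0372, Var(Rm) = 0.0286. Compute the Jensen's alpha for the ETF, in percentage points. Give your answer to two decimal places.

β = Cov / Var = 0.0372 / 0.0286 = 1.3007
E[R] = Rf + β(Rm − Rf) = 5.2% + 1.3007 × (6.3% − 5.2%) = 6.6308%
α = Rp − E[R] = 16.9% − 6.6308% = 10.2692

10.27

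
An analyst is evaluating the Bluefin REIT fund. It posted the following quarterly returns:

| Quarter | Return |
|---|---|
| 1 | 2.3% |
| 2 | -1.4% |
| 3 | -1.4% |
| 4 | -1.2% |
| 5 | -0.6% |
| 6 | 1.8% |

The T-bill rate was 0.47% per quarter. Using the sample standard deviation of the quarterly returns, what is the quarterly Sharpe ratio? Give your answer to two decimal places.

-0.33

r̄ = (2.3 − 1.4 − 1.4 − 1.2 − 0.6 + 1.8) / 6 = -0.50 / 6 = -0.0833%
Σ(r − r̄)² = (2.3 − (-0.0833))² + (-1.4 − (-0.0833))² + (-1.4 − (-0.0833))² + … = 14.2083
sample σ = √(14.2083 / 5) = √2.8417 = 1.6857%
Sharpe = (r̄ − rf) / σ = (-0.0833 − 0.47) / 1.6857 = -0.5533 / 1.6857 = -0.3282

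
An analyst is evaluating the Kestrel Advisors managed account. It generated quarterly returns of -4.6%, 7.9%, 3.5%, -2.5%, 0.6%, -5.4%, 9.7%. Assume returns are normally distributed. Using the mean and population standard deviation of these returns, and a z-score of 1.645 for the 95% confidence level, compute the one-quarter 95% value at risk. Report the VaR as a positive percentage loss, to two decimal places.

r̄ = (-4.6 + 7.9 + 3.5 − 2.5 + 0.6 − 5.4 + 9.7) / 7 = 1.3143%
Population σ = √[Σ(r − r̄)² / 7] = √[213.5886 / 7] = √30.5127 = 5.5238%
VaR = −(r̄ − z·σ) = −(1.3143 − 1.645 × 5.5238) = −(-7.7724) = 7.7724%

7.77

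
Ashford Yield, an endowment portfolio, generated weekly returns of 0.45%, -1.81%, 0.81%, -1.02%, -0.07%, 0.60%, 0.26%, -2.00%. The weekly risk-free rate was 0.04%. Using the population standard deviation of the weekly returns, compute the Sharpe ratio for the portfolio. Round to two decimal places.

r̄ = (0.45 − 1.81 + 0.81 − 1.02 − 0.07 + 0.6 + 0.26 − 2) / 8 = -0.3475%
Σ(r − r̄)² = (0.45 − (-0.3475))² + (-1.81 − (-0.3475))² + (0.81 − (-0.3475))² + … = 8.6416
population σ = √(8.6416 / 8) = √1.0802 = 1.0393%
Sharpe = (r̄ − rf) / σ = (-0.3475 − 0.04) / 1.0393 = -0.3875 / 1.0393 = -0.3728

-0.37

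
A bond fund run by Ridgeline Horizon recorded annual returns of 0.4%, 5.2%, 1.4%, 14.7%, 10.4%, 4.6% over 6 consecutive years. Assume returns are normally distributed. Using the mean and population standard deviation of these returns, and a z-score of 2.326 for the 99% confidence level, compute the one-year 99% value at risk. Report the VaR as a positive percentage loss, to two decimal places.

5.52

r̄ = (0.4 + 5.2 + 1.4 + 14.7 + 10.4 + 4.6) / 6 = 6.1167%
Σ(r − r̄)² = 150.0883; population σ = √(150.0883/6) = 5.0015%
VaR = −(r̄ − z·σ) = −(6.1167 − 2.326 × 5.0015) = −(-5.5168) = 5.5168%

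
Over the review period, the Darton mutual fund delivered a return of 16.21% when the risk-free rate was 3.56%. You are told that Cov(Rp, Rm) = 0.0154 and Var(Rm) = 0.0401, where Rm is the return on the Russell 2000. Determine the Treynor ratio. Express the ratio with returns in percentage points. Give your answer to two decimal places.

β = Cov / Var = 0.0154 / 0.0401 = 0.3840
Treynor = (Rp − Rf) / β = (16.21% − 3.56%) / 0.3840 = 12.65 / 0.3840 = 32.9427

32.94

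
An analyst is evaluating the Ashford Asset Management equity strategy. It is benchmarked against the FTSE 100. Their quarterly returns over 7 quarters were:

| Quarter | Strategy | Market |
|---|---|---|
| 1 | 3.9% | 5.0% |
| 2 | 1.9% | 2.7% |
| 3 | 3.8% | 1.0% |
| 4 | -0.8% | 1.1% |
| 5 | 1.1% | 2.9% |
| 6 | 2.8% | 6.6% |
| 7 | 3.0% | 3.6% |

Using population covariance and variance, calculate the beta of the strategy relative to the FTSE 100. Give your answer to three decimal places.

0.353

r̄p = 2.2429%,  r̄m = 3.2714%
Cov = Σ(rp − r̄p)(rm − r̄m) / 7 = 1.2369
Var(rm) = Σ(rm − r̄m)² / 7 = 3.5020
β = Cov / Var = 1.2369 / 3.5020 = 0.3532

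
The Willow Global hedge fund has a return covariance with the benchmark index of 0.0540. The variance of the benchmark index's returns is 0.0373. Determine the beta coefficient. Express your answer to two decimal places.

1.45

β = Cov(Rp, Rm) / Var(Rm) = 0.0540 / 0.0373 = 1.4477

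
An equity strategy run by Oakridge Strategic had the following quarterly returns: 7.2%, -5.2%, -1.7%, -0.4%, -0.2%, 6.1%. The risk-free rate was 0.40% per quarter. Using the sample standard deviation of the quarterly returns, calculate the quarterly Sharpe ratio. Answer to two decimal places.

0.12

r̄ = (7.2 − 5.2 − 1.7 − 0.4 − 0.2 + 6.1) / 6 = 0.9667%
Σ(r − r̄)² = (7.2 − 0.9667)² + (-5.2 − 0.9667)² + … = 113.5733
sample σ = √(113.5733 / 5) = √22.7147 = 4.7660%
Sharpe = (r̄ − rf) / σ = (0.9667 − 0.4) / 4.7660 = 0.5667 / 4.7660 = 0.1189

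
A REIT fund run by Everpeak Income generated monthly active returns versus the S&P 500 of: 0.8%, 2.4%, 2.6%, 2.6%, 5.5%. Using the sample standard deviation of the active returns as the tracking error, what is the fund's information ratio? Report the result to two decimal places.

1.64

Mean return μ = 13.90 / 5 = 2.7800%
Sample σ = √[Σ(r − μ)² / 4] = √[11.5280 / 4] = √2.8820 = 1.6976%
IR = μ / tracking error = 2.7800 / 1.6976 = 1.6376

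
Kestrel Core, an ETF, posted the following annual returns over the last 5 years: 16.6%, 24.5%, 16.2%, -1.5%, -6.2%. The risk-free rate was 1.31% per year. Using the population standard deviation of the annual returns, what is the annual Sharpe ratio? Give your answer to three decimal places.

0.735

μ = (16.6 + 24.5 + 16.2 − 1.5 − 6.2) / 5 = 9.9200%
Population std dev = √[686.9080 / 5] = 11.7210%
Sharpe = (μ − rf) / σ = (9.9200 − 1.31) / 11.7210 = 8.6100 / 11.7210 = 0.7346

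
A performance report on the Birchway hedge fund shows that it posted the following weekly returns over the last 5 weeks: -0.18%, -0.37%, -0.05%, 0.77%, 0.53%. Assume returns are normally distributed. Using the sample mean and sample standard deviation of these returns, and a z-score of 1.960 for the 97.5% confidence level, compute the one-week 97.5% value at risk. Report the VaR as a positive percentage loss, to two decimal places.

r̄ = (-0.18 − 0.37 − 0.05 + 0.77 + 0.53) / 5 = 0.1400%
Sample std dev = √[0.9476 / 4] = 0.4867%
VaR = −(r̄ − z·σ) = −(0.1400 − 1.960 × 0.4867) = −(-0.8139) = 0.8139%

0.81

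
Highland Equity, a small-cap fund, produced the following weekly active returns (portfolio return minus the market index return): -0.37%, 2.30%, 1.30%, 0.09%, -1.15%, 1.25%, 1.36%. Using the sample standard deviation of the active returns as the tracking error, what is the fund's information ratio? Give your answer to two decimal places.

0.57

r̄ = (-0.37 + 2.3 + 1.3 + 0.09 − 1.15 + 1.25 + 1.36) / 7 = 0.6829%
Σ(r − r̄)² = (-0.37 − 0.6829)² + (2.3 − 0.6829)² + … = 8.5955
σ = √[8.5955 / 6] = 1.1969%
IR = r̄ / tracking error = 0.6829 / 1.1969 = 0.5706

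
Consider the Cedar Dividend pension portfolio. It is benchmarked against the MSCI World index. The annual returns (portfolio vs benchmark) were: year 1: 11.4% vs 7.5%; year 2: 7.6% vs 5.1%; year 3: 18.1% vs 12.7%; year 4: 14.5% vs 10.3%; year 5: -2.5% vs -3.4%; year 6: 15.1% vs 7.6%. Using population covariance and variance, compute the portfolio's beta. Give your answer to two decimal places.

1.30

r̄p = 10.7000%,  r̄m = 6.6333%
Cov = Σ(rp − r̄p)(rm − r̄m) / 6 = 33.4800
Var(rm) = Σ(rm − r̄m)² / 6 = 25.8256
β = Cov / Var = 33.4800 / 25.8256 = 1.2964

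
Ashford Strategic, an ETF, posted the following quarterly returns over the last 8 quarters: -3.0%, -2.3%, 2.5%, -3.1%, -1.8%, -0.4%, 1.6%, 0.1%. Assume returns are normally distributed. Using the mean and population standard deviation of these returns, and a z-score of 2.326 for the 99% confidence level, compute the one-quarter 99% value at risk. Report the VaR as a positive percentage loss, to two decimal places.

5.38

μ = (-3 − 2.3 + 2.5 − 3.1 − 1.8 − 0.4 + 1.6 + 0.1) / 8 = -0.8000%
Population std dev = √[31.0000 / 8] = 1.9685%
VaR = −(μ − z·σ) = −(-0.8000 − 2.326 × 1.9685) = −(-5.3787) = 5.3787%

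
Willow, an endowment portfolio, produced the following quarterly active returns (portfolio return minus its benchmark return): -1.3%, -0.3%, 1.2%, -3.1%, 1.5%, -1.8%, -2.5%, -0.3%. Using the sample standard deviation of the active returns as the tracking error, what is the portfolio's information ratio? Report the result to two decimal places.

-0.50

μ = (-1.3 − 0.3 + 1.2 − 3.1 + 1.5 − 1.8 − 2.5 − 0.3) / 8 = -6.60 / 8 = -0.8250%
Σ(r − μ)² = (-1.3 − (-0.8250))² + (-0.3 − (-0.8250))² + (1.2 − (-0.8250))² + … = 19.2150
sample σ = √(19.2150 / 7) = √2.7450 = 1.6568%
IR = μ / tracking error = -0.8250 / 1.6568 = -0.4979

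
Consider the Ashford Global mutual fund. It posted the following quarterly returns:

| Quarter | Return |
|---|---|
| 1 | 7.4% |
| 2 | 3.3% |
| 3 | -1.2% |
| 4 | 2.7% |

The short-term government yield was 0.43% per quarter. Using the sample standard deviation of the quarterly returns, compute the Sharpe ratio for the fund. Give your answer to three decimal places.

0.744

μ = (7.4 + 3.3 − 1.2 + 2.7) / 4 = 3.0500%
Sample std dev = √[37.1700 / 3] = 3.5199%
Sharpe = (μ − rf) / σ = (3.0500 − 0.43) / 3.5199 = 2.6200 / 3.5199 = 0.7443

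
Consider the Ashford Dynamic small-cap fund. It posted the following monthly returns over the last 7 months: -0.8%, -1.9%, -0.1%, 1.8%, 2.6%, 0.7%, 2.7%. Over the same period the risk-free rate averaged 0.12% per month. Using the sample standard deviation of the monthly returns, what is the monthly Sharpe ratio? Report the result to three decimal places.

0.339

μ = (-0.8 − 1.9 − 0.1 + 1.8 + 2.6 + 0.7 + 2.7) / 7 = 0.7143%
Σ(r − μ)² = (-0.8 − 0.7143)² + (-1.9 − 0.7143)² + (-0.1 − 0.7143)² + … = 18.4686
σ = √[18.4686 / 6] = 1.7545%
Sharpe = (μ − rf) / σ = (0.7143 − 0.12) / 1.7545 = 0.5943 / 1.7545 = 0.3387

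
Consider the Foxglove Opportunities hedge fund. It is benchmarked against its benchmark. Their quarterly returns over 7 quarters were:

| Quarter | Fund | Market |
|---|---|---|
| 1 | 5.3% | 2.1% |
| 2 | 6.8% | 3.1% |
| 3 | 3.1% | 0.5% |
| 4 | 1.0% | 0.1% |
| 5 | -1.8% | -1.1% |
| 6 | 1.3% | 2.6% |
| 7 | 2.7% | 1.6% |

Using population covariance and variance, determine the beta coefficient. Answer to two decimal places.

r̄p = 2.6286%,  r̄m = 1.2714%
Cov = Σ(rp − r̄p)(rm − r̄m) / 7 = 2.8780
Var(rm) = Σ(rm − r̄m)² / 7 = 1.9278
β = Cov / Var = 2.8780 / 1.9278 = 1.4929

1.49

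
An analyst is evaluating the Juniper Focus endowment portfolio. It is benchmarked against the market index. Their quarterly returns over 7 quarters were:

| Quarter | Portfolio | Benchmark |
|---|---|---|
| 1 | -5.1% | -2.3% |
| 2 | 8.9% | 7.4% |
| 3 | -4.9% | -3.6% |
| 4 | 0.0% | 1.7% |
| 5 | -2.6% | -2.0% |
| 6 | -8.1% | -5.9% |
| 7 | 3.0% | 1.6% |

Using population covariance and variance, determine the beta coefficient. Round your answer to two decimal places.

r̄p = -1.2571%,  r̄m = -0.4429%
Cov = Σ(rp − r̄p)(rm − r̄m) / 7 = 21.3033
Var(rm) = Σ(rm − r̄m)² / 7 = 16.5567
β = Cov / Var = 21.3033 / 16.5567 = 1.2867

1.29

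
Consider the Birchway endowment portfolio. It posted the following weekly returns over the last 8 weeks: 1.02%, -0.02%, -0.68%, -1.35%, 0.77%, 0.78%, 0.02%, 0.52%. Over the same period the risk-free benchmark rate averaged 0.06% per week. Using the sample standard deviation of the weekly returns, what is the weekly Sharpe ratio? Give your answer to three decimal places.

0.089

r̄ = (1.02 − 0.02 − 0.68 − 1.35 + 0.77 + 0.78 + 0.02 + 0.52) / 8 = 1.060 / 8 = 0.1325%
Sample std dev = √[4.6574 / 7] = 0.8157%
Sharpe = (r̄ − rf) / σ = (0.1325 − 0.06) / 0.8157 = 0.0725 / 0.8157 = 0.0889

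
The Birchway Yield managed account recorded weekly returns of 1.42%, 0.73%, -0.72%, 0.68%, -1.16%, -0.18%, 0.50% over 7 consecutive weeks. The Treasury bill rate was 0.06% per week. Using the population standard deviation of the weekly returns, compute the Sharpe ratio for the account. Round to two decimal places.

0.14

μ = (1.42 + 0.73 − 0.72 + 0.68 − 1.16 − 0.18 + 0.5) / 7 = 1.270 / 7 = 0.1814%
Population σ = √[Σ(r − μ)² / 7] = √[4.9277 / 7] = √0.7040 = 0.8390%
Sharpe = (μ − rf) / σ = (0.1814 − 0.06) / 0.8390 = 0.1214 / 0.8390 = 0.1447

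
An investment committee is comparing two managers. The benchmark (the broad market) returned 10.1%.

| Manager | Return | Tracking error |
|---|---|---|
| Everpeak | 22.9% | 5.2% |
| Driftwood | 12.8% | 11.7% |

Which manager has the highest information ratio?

Everpeak: IR = (22.9% − 10.1%) / 5.2% = 2.462
Driftwood: IR = (12.8% − 10.1%) / 11.7% = 0.231
Highest: Everpeak (2.462).

Everpeak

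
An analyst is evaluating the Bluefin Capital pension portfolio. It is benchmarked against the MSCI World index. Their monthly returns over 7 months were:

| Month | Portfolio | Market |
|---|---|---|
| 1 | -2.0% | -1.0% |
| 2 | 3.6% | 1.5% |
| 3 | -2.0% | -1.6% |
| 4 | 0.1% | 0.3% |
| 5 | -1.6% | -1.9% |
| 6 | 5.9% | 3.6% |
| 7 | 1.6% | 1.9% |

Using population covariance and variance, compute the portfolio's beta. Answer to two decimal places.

1.43

r̄p = 0.8000%,  r̄m = 0.4000%
Cov = Σ(rp − r̄p)(rm − r̄m) / 7 = 5.1014
Var(rm) = Σ(rm − r̄m)² / 7 = 3.5657
β = Cov / Var = 5.1014 / 3.5657 = 1.4307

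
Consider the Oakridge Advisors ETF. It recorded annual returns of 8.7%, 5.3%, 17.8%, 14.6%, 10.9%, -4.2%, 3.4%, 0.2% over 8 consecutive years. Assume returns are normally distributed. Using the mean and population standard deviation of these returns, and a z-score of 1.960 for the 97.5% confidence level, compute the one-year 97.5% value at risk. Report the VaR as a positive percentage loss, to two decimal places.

r̄ = (8.7 + 5.3 + 17.8 + 14.6 + 10.9 − 4.2 + 3.4 + 0.2) / 8 = 7.0875%
Σ(r − r̄)² = 379.9688; population σ = √(379.9688/8) = 6.8917%
VaR = −(r̄ − z·σ) = −(7.0875 − 1.960 × 6.8917) = −(-6.4202) = 6.4202%

6.42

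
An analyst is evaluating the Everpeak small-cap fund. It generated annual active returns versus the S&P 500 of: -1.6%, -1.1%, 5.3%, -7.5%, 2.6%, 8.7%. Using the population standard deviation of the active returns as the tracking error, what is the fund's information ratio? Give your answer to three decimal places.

0.204

Mean return μ = 6.40 / 6 = 1.0667%
Σ(r − μ)² = (-1.6 − 1.0667)² + (-1.1 − 1.0667)² + … = 163.7333
population σ = √(163.7333 / 6) = √27.2889 = 5.2239%
IR = μ / tracking error = 1.0667 / 5.2239 = 0.2042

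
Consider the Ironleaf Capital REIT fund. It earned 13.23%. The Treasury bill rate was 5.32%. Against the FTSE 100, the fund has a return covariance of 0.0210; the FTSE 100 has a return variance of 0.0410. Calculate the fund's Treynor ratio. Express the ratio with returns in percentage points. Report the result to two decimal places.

β = Cov / Var = 0.0210 / 0.0410 = 0.5122
Treynor = (Rp − Rf) / β = (13.23% − 5.32%) / 0.5122 = 7.91 / 0.5122 = 15.4432

15.44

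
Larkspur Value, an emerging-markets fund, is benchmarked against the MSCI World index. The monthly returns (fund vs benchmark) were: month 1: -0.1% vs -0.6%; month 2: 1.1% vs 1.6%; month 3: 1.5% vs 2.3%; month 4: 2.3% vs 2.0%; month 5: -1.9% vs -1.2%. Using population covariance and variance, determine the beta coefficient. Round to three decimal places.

r̄p = 0.5800%,  r̄m = 0.8200%
Cov = Σ(rp − r̄p)(rm − r̄m) / 5 = 1.9544
Var(rm) = Σ(rm − r̄m)² / 5 = 2.0576
β = Cov / Var = 1.9544 / 2.0576 = 0.9498

0.950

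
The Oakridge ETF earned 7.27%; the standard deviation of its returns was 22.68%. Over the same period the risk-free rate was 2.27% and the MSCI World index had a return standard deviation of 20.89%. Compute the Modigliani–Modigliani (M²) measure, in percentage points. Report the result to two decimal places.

Sharpe = (Rp − Rf) / σp = (7.27% − 2.27%) / 22.68% = 0.2205
M² = Rf + Sharpe × σm = 2.27% + 0.2205 × 20.89% = 6.8762%

6.88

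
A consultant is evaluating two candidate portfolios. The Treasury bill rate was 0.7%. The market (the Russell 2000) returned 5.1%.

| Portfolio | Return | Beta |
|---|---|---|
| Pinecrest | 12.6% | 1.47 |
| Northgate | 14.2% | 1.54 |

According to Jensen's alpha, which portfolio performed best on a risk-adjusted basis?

Pinecrest: α = 12.6% − [0.7% + 1.47 × (5.1% − 0.7%)] = 5.432
Northgate: α = 14.2% − [0.7% + 1.54 × (5.1% − 0.7%)] = 6.724
Highest: Northgate (6.724).

Northgate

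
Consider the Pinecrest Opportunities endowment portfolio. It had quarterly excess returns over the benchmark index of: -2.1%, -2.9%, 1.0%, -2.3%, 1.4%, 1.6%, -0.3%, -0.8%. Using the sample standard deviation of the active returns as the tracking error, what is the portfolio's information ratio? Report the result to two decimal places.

-0.31

Mean return μ = -4.40 / 8 = -0.5500%
Sample σ = √[Σ(r − μ)² / 7] = √[21.9400 / 7] = √3.1343 = 1.7704%
IR = μ / tracking error = -0.5500 / 1.7704 = -0.3107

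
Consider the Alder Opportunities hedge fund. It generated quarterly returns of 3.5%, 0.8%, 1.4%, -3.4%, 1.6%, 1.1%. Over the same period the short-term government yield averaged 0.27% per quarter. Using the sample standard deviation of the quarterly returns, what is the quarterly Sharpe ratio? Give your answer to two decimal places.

0.25

μ = (3.5 + 0.8 + 1.4 − 3.4 + 1.6 + 1.1) / 6 = 5.00 / 6 = 0.8333%
Sample σ = √[Σ(r − μ)² / 5] = √[26.0133 / 5] = √5.2027 = 2.2809%
Sharpe = (μ − rf) / σ = (0.8333 − 0.27) / 2.2809 = 0.5633 / 2.2809 = 0.2470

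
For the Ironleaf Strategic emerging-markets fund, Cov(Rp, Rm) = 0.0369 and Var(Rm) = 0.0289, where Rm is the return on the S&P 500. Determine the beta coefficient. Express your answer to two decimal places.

β = Cov(Rp, Rm) / Var(Rm) = 0.0369 / 0.0289 = 1.2768

1.28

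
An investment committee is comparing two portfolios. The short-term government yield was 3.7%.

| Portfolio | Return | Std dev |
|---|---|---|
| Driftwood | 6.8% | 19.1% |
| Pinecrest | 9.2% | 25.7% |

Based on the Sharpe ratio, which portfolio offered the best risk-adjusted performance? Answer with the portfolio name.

Pinecrest

Driftwood: Sharpe ratio = (6.8% − 3.7%) / 19.1% = 0.162
Pinecrest: Sharpe ratio = (9.2% − 3.7%) / 25.7% = 0.214
Highest: Pinecrest (0.214).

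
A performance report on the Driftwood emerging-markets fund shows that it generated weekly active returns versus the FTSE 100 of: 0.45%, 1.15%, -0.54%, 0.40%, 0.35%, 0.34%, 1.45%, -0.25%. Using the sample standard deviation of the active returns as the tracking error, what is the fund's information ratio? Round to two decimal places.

r̄ = (0.45 + 1.15 − 0.54 + 0.4 + 0.35 + 0.34 + 1.45 − 0.25) / 8 = 0.4188%
Σ(r − r̄)² = 2.9769; sample σ = √(2.9769/7) = 0.6521%
IR = r̄ / tracking error = 0.4188 / 0.6521 = 0.6422

0.64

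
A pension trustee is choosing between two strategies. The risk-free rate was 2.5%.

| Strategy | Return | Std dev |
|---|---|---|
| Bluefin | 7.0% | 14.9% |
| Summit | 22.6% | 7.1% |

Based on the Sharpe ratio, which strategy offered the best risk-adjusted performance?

Summit

Bluefin: Sharpe ratio = (7.0% − 2.5%) / 14.9% = 0.302
Summit: Sharpe ratio = (22.6% − 2.5%) / 7.1% = 2.831
Highest: Summit (2.831).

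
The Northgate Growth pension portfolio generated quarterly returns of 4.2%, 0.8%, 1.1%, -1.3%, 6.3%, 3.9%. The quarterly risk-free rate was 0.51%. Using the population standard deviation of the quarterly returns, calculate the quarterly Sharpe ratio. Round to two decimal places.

μ = (4.2 + 0.8 + 1.1 − 1.3 + 6.3 + 3.9) / 6 = 15.00 / 6 = 2.5000%
Σ(r − μ)² = 38.5800; population σ = √(38.5800/6) = 2.5357%
Sharpe = (μ − rf) / σ = (2.5000 − 0.51) / 2.5357 = 1.9900 / 2.5357 = 0.7848

0.78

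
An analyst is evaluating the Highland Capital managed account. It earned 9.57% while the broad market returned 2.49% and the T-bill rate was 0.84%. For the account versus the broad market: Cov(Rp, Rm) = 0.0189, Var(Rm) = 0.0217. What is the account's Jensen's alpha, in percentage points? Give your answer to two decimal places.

β = Cov / Var = 0.0189 / 0.0217 = 0.8710
E[R] = Rf + β(Rm − Rf) = 0.84% + 0.8710 × (2.49% − 0.84%) = 2.2772%
α = Rp − E[R] = 9.57% − 2.2772% = 7.2928

7.29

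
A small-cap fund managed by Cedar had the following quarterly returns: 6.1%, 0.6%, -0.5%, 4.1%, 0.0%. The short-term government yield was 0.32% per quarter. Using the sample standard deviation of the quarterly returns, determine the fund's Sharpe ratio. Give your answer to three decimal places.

r̄ = (6.1 + 0.6 − 0.5 + 4.1 + 0) / 5 = 2.0600%
Σ(r − r̄)² = 33.4120; sample σ = √(33.4120/4) = 2.8902%
Sharpe = (r̄ − rf) / σ = (2.0600 − 0.32) / 2.8902 = 1.7400 / 2.8902 = 0.6020

0.602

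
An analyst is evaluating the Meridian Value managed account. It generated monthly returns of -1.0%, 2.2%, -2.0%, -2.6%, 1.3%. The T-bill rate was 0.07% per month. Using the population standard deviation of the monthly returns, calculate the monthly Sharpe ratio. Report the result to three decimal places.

-0.263

r̄ = (-1 + 2.2 − 2 − 2.6 + 1.3) / 5 = -0.4200%
Σ(r − r̄)² = (-1 − (-0.4200))² + (2.2 − (-0.4200))² + (-2 − (-0.4200))² + … = 17.4080
σ = √[17.4080 / 5] = 1.8659%
Sharpe = (r̄ − rf) / σ = (-0.4200 − 0.07) / 1.8659 = -0.4900 / 1.8659 = -0.2626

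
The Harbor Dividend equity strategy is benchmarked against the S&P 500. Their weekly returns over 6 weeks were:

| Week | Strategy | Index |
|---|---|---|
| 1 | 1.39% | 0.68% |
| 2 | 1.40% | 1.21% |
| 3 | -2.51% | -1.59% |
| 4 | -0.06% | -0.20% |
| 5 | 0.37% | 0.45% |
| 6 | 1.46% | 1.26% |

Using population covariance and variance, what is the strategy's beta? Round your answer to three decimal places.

r̄p = 0.3417%,  r̄m = 0.3017%
Cov = Σ(rp − r̄p)(rm − r̄m) / 6 = 1.3383
Var(rm) = Σ(rm − r̄m)² / 6 = 0.9564
β = Cov / Var = 1.3383 / 0.9564 = 1.3993

1.399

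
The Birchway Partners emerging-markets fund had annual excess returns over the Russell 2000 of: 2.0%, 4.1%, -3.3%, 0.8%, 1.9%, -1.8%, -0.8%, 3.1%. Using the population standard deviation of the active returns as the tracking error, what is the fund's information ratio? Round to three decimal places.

0.316

r̄ = (2 + 4.1 − 3.3 + 0.8 + 1.9 − 1.8 − 0.8 + 3.1) / 8 = 0.7500%
Σ(r − r̄)² = 44.9400; population σ = √(44.9400/8) = 2.3701%
IR = r̄ / tracking error = 0.7500 / 2.3701 = 0.3164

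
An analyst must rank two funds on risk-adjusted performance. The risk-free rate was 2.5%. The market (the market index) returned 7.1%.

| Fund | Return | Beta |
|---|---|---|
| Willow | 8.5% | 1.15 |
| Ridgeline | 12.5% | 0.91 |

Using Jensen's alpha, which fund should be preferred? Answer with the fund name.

Willow: α = 8.5% − [2.5% + 1.15 × (7.1% − 2.5%)] = 0.710
Ridgeline: α = 12.5% − [2.5% + 0.91 × (7.1% − 2.5%)] = 5.814
Highest: Ridgeline (5.814).

Ridgeline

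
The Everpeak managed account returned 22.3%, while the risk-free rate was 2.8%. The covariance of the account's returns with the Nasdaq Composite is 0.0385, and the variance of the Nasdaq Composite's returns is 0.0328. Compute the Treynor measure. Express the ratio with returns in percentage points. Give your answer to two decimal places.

16.61

β = Cov / Var = 0.0385 / 0.0328 = 1.1738
Treynor = (Rp − Rf) / β = (22.3% − 2.8%) / 1.1738 = 19.50 / 1.1738 = 16.6127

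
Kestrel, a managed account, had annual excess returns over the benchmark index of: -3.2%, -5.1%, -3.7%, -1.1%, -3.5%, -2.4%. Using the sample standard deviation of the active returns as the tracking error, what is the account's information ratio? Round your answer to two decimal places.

-2.36

μ = (-3.2 − 5.1 − 3.7 − 1.1 − 3.5 − 2.4) / 6 = -3.1667%
Σ(r − μ)² = (-3.2 − (-3.1667))² + (-5.1 − (-3.1667))² + … = 8.9933
sample σ = √(8.9933 / 5) = √1.7987 = 1.3412%
IR = μ / tracking error = -3.1667 / 1.3412 = -2.3611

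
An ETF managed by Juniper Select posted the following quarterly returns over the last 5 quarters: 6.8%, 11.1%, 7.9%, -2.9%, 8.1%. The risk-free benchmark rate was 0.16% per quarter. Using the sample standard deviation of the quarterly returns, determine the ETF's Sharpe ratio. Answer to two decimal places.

1.13

μ = (6.8 + 11.1 + 7.9 − 2.9 + 8.1) / 5 = 6.2000%
Σ(r − μ)² = 113.6800; sample σ = √(113.6800/4) = 5.3310%
Sharpe = (μ − rf) / σ = (6.2000 − 0.16) / 5.3310 = 6.0400 / 5.3310 = 1.1330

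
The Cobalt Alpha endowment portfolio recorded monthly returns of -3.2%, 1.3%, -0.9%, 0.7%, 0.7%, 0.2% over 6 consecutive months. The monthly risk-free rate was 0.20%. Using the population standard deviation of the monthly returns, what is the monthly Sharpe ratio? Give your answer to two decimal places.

-0.27

μ = (-3.2 + 1.3 − 0.9 + 0.7 + 0.7 + 0.2) / 6 = -1.20 / 6 = -0.2000%
Population std dev = √[13.5200 / 6] = 1.5011%
Sharpe = (μ − rf) / σ = (-0.2000 − 0.2) / 1.5011 = -0.4000 / 1.5011 = -0.2665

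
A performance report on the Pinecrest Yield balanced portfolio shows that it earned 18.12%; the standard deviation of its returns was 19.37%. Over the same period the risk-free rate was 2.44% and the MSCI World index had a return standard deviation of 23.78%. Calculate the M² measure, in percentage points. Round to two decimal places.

Sharpe = (Rp − Rf) / σp = (18.12% − 2.44%) / 19.37% = 0.8095
M² = Rf + Sharpe × σm = 2.44% + 0.8095 × 23.78% = 21.6899%

21.69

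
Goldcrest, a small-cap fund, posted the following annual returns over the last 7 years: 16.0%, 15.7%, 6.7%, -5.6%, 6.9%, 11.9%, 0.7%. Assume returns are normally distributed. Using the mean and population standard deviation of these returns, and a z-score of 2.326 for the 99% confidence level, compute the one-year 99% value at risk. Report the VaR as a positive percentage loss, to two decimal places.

9.61

Mean return r̄ = 52.30 / 7 = 7.4714%
Σ(r − r̄)² = (16 − 7.4714)² + (15.7 − 7.4714)² + … = 377.6943
population σ = √(377.6943 / 7) = √53.9563 = 7.3455%
VaR = −(r̄ − z·σ) = −(7.4714 − 2.326 × 7.3455) = −(-9.6142) = 9.6142%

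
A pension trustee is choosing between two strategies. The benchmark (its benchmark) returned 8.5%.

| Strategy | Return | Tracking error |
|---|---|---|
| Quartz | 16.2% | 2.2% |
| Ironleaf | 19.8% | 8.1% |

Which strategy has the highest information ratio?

Quartz: IR = (16.2% − 8.5%) / 2.2% = 3.500
Ironleaf: IR = (19.8% − 8.5%) / 8.1% = 1.395
Highest: Quartz (3.500).

Quartz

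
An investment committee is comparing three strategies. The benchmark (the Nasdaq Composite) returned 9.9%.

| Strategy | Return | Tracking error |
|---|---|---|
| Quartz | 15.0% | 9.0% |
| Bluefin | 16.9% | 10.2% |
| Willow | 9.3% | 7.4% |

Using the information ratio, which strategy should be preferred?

Bluefin

Quartz: IR = (15.0% − 9.9%) / 9.0% = 0.567
Bluefin: IR = (16.9% − 9.9%) / 10.2% = 0.686
Willow: IR = (9.3% − 9.9%) / 7.4% = -0.081
Highest: Bluefin (0.686).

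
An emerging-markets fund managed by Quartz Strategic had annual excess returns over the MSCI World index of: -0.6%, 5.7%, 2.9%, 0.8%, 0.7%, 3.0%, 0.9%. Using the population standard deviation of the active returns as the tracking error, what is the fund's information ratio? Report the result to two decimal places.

r̄ = (-0.6 + 5.7 + 2.9 + 0.8 + 0.7 + 3 + 0.9) / 7 = 1.9143%
Population σ = √[Σ(r − r̄)² / 7] = √[26.5486 / 7] = √3.7927 = 1.9475%
IR = r̄ / tracking error = 1.9143 / 1.9475 = 0.9830

0.98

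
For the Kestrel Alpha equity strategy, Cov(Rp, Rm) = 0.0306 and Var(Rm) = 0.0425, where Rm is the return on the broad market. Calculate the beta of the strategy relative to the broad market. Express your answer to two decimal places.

β = Cov(Rp, Rm) / Var(Rm) = 0.0306 / 0.0425 = 0.7200

0.72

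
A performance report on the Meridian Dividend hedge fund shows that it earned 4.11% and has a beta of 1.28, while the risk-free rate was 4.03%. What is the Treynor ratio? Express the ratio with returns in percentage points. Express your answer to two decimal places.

0.06

Treynor = (Rp − Rf) / β = (4.11% − 4.03%) / 1.28 = 0.08 / 1.28 = 0.0625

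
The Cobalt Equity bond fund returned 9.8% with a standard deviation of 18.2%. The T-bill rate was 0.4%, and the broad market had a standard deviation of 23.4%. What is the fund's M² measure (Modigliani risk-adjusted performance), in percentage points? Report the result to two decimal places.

12.49

Sharpe = (Rp − Rf) / σp = (9.8% − 0.4%) / 18.2% = 0.5165
M² = Rf + Sharpe × σm = 0.4% + 0.5165 × 23.4% = 12.4861%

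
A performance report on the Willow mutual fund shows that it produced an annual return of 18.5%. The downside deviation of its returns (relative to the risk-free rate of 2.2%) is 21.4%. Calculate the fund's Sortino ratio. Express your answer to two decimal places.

Sortino = (Rp − Rf) / σd = (18.5% − 2.2%) / 21.4% = 16.30% / 21.4% = 0.7617

0.76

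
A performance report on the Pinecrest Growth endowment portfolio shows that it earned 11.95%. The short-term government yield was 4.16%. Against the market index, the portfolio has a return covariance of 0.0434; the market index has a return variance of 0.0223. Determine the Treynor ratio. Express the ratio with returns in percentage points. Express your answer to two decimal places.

4.00

β = Cov / Var = 0.0434 / 0.0223 = 1.9462
Treynor = (Rp − Rf) / β = (11.95% − 4.16%) / 1.9462 = 7.79 / 1.9462 = 4.0027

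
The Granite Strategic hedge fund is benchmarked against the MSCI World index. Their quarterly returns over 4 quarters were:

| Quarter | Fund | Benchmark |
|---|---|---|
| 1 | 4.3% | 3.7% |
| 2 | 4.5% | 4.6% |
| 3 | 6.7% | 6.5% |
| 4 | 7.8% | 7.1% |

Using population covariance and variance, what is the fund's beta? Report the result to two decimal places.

1.05

r̄p = 5.8250%,  r̄m = 5.4750%
Cov = Σ(rp − r̄p)(rm − r̄m) / 4 = 1.9931
Var(rm) = Σ(rm − r̄m)² / 4 = 1.9019
β = Cov / Var = 1.9931 / 1.9019 = 1.0480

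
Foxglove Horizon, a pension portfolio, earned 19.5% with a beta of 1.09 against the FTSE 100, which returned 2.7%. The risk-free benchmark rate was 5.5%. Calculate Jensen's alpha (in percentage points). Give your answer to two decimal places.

CAPM expected return = Rf + β(Rm − Rf) = 5.5% + 1.09 × (2.7% − 5.5%) = 5.5 + 1.09 × -2.80 = 2.4480%
Jensen's α = Rp − E[R] = 19.5% − 2.4480% = 17.0520

17.05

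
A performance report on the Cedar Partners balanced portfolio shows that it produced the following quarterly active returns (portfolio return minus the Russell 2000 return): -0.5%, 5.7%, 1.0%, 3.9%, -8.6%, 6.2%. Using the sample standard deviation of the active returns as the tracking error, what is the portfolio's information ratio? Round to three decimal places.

0.233

μ = (-0.5 + 5.7 + 1 + 3.9 − 8.6 + 6.2) / 6 = 1.2833%
Σ(r − μ)² = 151.4683; sample σ = √(151.4683/5) = 5.5040%
IR = μ / tracking error = 1.2833 / 5.5040 = 0.2332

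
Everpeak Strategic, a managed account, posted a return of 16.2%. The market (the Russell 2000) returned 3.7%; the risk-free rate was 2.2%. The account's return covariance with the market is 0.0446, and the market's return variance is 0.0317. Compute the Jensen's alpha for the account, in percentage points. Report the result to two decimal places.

β = Cov / Var = 0.0446 / 0.0317 = 1.4069
E[R] = Rf + β(Rm − Rf) = 2.2% + 1.4069 × (3.7% − 2.2%) = 4.3104%
α = Rp − E[R] = 16.2% − 4.3104% = 11.8896

11.89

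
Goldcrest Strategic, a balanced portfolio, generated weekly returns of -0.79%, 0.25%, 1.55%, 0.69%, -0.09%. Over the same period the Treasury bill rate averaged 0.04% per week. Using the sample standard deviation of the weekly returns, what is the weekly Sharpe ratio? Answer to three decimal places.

r̄ = (-0.79 + 0.25 + 1.55 + 0.69 − 0.09) / 5 = 1.610 / 5 = 0.3220%
Σ(r − r̄)² = (-0.79 − 0.3220)² + (0.25 − 0.3220)² + … = 3.0549
σ = √[3.0549 / 4] = 0.8739%
Sharpe = (r̄ − rf) / σ = (0.3220 − 0.04) / 0.8739 = 0.2820 / 0.8739 = 0.3227

0.323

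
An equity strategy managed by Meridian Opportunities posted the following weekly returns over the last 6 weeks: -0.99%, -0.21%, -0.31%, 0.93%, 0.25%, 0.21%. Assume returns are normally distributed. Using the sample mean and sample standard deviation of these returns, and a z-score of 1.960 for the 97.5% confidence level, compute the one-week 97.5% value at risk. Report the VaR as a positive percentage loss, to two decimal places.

μ = (-0.99 − 0.21 − 0.31 + 0.93 + 0.25 + 0.21) / 6 = -0.120 / 6 = -0.0200%
Σ(r − μ)² = (-0.99 − (-0.0200))² + (-0.21 − (-0.0200))² + … = 2.0894
sample σ = √(2.0894 / 5) = √0.4179 = 0.6465%
VaR = −(μ − z·σ) = −(-0.0200 − 1.960 × 0.6465) = −(-1.2871) = 1.2871%

1.29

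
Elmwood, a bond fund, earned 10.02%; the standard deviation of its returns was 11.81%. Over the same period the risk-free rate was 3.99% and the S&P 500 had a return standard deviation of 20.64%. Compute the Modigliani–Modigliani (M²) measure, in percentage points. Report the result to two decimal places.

14.53

Sharpe = (Rp − Rf) / σp = (10.02% − 3.99%) / 11.81% = 0.5106
M² = Rf + Sharpe × σm = 3.99% + 0.5106 × 20.64% = 14.5288%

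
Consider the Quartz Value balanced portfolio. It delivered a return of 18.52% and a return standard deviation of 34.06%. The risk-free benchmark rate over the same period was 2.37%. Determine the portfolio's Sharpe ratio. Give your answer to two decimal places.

0.47

Sharpe = (Rp − Rf) / σp = (18.52% − 2.37%) / 34.06% = 16.15% / 34.06% = 0.4742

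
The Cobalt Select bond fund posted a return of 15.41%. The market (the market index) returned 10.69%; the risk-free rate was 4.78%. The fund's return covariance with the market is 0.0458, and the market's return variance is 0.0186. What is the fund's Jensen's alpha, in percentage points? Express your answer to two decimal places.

β = Cov / Var = 0.0458 / 0.0186 = 2.4624
E[R] = Rf + β(Rm − Rf) = 4.78% + 2.4624 × (10.69% − 4.78%) = 19.3328%
α = Rp − E[R] = 15.41% − 19.3328% = -3.9228

-3.92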